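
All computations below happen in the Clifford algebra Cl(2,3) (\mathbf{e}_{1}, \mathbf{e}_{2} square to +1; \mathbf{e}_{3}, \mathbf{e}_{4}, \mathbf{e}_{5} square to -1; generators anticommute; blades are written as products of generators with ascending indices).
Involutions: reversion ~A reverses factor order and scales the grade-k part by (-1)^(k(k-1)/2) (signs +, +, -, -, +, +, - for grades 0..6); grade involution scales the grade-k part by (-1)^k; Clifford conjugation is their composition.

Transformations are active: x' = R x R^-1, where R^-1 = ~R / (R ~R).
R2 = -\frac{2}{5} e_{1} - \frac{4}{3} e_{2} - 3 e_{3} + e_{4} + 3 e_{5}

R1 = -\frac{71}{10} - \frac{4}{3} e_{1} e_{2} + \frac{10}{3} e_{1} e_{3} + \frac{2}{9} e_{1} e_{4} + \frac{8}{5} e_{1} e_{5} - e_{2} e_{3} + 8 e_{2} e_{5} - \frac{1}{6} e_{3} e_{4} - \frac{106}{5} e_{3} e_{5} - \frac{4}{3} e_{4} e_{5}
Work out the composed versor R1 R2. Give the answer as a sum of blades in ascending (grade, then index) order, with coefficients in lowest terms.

Distribute over the terms of R2 (each basis-blade product reordered to ascending indices, repeated generators contracted through their squares):
R1 (-\frac{2}{5} e_{1}) = \frac{71}{25} e_{1} - \frac{8}{15} e_{2} + \frac{4}{3} e_{3} + \frac{4}{45} e_{4} + \frac{16}{25} e_{5} + \frac{2}{5} e_{1} e_{2} e_{3} - \frac{16}{5} e_{1} e_{2} e_{5} + \frac{1}{15} e_{1} e_{3} e_{4} + \frac{212}{25} e_{1} e_{3} e_{5} + \frac{8}{15} e_{1} e_{4} e_{5}
R1 (-\frac{4}{3} e_{2}) = \frac{16}{9} e_{1} + \frac{142}{15} e_{2} - \frac{4}{3} e_{3} + \frac{32}{3} e_{5} + \frac{40}{9} e_{1} e_{2} e_{3} + \frac{8}{27} e_{1} e_{2} e_{4} + \frac{32}{15} e_{1} e_{2} e_{5} + \frac{2}{9} e_{2} e_{3} e_{4} + \frac{424}{15} e_{2} e_{3} e_{5} + \frac{16}{9} e_{2} e_{4} e_{5}
R1 (-3 e_{3}) = 10 e_{1} - 3 e_{2} + \frac{213}{10} e_{3} + \frac{1}{2} e_{4} + \frac{318}{5} e_{5} + 4 e_{1} e_{2} e_{3} + \frac{2}{3} e_{1} e_{3} e_{4} + \frac{24}{5} e_{1} e_{3} e_{5} + 24 e_{2} e_{3} e_{5} + 4 e_{3} e_{4} e_{5}
R1 (e_{4}) = -\frac{2}{9} e_{1} + \frac{1}{6} e_{3} - \frac{71}{10} e_{4} - \frac{4}{3} e_{5} - \frac{4}{3} e_{1} e_{2} e_{4} + \frac{10}{3} e_{1} e_{3} e_{4} - \frac{8}{5} e_{1} e_{4} e_{5} - e_{2} e_{3} e_{4} - 8 e_{2} e_{4} e_{5} + \frac{106}{5} e_{3} e_{4} e_{5}
R1 (3 e_{5}) = -\frac{24}{5} e_{1} - 24 e_{2} + \frac{318}{5} e_{3} + 4 e_{4} - \frac{213}{10} e_{5} - 4 e_{1} e_{2} e_{5} + 10 e_{1} e_{3} e_{5} + \frac{2}{3} e_{1} e_{4} e_{5} - 3 e_{2} e_{3} e_{5} - \frac{1}{2} e_{3} e_{4} e_{5}
Summing the partial products and collecting blades:
Answer: \frac{2159}{225} e_{1} - \frac{271}{15} e_{2} + \frac{1276}{15} e_{3} - \frac{113}{45} e_{4} + \frac{7841}{150} e_{5} + \frac{398}{45} e_{1} e_{2} e_{3} - \frac{28}{27} e_{1} e_{2} e_{4} - \frac{76}{15} e_{1} e_{2} e_{5} + \frac{61}{15} e_{1} e_{3} e_{4} + \frac{582}{25} e_{1} e_{3} e_{5} - \frac{2}{5} e_{1} e_{4} e_{5} - \frac{7}{9} e_{2} e_{3} e_{4} + \frac{739}{15} e_{2} e_{3} e_{5} - \frac{56}{9} e_{2} e_{4} e_{5} + \frac{247}{10} e_{3} e_{4} e_{5}


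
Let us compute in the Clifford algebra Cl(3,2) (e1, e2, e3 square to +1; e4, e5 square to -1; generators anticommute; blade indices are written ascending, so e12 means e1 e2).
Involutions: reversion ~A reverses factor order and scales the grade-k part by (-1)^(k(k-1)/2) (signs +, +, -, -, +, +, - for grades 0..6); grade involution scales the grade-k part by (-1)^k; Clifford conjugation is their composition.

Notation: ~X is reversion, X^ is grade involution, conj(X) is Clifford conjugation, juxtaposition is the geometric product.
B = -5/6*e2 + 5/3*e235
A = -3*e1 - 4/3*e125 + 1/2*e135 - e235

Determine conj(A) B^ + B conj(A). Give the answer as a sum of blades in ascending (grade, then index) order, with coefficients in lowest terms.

first term: 5/3 + 5/3*e12 - 20/9*e13 + 10/9*e15 - 5/6*e35 - 55/12*e1235
second term: -5/3 + 5/3*e12 - 20/9*e13 - 10/9*e15 + 5/6*e35 - 55/12*e1235
Answer: 10/3*e12 - 40/9*e13 - 55/6*e1235


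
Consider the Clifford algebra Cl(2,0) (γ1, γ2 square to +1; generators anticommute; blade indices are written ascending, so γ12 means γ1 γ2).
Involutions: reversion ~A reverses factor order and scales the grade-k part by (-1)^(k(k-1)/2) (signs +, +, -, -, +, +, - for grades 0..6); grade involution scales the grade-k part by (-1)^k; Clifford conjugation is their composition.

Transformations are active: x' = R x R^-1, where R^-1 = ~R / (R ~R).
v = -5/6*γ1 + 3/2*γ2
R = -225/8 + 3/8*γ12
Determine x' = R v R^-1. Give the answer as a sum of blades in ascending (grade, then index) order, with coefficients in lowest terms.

~R = -225/8 - 3/8*γ12, and R ~R = 25317/32, so R^-1 = ~R / (25317/32).
R v = 24*γ1 - 335/8*γ2
Answer: -14735/16878*γ1 + 8311/5626*γ2


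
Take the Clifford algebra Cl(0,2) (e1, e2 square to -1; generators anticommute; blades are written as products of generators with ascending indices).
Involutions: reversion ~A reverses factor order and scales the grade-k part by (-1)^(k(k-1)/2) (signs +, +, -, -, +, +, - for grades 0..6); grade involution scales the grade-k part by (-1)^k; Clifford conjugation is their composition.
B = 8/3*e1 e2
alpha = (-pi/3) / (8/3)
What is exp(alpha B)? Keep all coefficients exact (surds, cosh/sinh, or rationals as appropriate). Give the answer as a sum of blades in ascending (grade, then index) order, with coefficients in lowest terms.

B^2 = (8/3)^2*(e1 e2)^2 = 64/9*(-1) = -64/9 (a basis 2-blade squares to minus the product of its generators' squares).
B^2 = -64/9 — B^2 < 0, so the exponential closes trigonometrically: l = 8/3, alpha*l = -pi/3, so exp(alpha B) = cos(-pi/3) + (sin(-pi/3)/(8/3))*B = 1/2 + (-3*sqrt(3)/16)*B.
Answer: 1/2 - sqrt(3)/2*e1 e2


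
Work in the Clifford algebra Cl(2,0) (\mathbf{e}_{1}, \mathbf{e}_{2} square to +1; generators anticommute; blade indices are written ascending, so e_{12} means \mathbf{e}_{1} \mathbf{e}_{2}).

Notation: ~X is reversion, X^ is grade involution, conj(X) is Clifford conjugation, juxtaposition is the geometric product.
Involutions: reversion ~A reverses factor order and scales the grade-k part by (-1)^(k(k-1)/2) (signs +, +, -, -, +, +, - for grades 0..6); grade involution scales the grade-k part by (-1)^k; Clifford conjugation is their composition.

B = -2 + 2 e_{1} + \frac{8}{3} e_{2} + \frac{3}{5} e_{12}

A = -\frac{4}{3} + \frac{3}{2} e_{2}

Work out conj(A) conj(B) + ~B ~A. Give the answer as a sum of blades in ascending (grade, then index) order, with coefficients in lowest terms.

first term: \frac{20}{3} + \frac{53}{30} e_{1} + \frac{59}{9} e_{2} - \frac{11}{5} e_{12}
second term: \frac{20}{3} - \frac{107}{30} e_{1} - \frac{59}{9} e_{2} + \frac{19}{5} e_{12}
Answer: \frac{40}{3} - \frac{9}{5} e_{1} + \frac{8}{5} e_{12}


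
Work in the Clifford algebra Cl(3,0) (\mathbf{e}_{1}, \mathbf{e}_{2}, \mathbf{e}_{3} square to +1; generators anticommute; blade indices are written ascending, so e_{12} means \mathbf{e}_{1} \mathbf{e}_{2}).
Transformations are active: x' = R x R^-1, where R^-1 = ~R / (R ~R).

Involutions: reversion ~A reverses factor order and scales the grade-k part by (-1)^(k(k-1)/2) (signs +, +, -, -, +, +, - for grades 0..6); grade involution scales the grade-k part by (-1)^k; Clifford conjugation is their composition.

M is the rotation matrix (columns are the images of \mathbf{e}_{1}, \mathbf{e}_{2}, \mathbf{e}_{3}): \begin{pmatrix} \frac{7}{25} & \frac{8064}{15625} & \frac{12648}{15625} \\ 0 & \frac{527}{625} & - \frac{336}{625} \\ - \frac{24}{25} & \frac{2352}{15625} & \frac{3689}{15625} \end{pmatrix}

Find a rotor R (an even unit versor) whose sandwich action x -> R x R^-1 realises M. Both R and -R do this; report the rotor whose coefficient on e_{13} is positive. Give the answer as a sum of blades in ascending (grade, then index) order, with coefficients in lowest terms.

Method: write R = a + b12*e_{12} + b13*e_{13} + b23*e_{23} with a^2 + b12^2 + b13^2 + b23^2 = 1 (so R^-1 = ~R). Expanding the columns R e_j ~R gives tr M = 4a^2 - 1 and, from the antisymmetric part, M21 - M12 = -4a*b12, M13 - M31 = 4a*b13, M32 - M23 = -4a*b23.
Here tr M = \frac{21239}{15625}, so a^2 = (1 + tr M)/4 = \frac{9216}{15625} and a = ±\frac{96}{125}. Taking a = \frac{96}{125}: M21 - M12 = -\frac{8064}{15625}, M13 - M31 = \frac{27648}{15625}, M32 - M23 = \frac{10752}{15625}, giving b12 = \frac{21}{125}, b13 = \frac{72}{125}, b23 = -\frac{28}{125}, i.e. R = \frac{96}{125} + \frac{21}{125} e_{12} + \frac{72}{125} e_{13} - \frac{28}{125} e_{23}.
Its e_{13} coefficient is already positive.
Answer: \frac{96}{125} + \frac{21}{125} e_{12} + \frac{72}{125} e_{13} - \frac{28}{125} e_{23}. Note: both R and -R realise this M (trace \frac{21239}{15625}); the covering map identifies them, and the e_{13}-coefficient sign is the tie-breaker.


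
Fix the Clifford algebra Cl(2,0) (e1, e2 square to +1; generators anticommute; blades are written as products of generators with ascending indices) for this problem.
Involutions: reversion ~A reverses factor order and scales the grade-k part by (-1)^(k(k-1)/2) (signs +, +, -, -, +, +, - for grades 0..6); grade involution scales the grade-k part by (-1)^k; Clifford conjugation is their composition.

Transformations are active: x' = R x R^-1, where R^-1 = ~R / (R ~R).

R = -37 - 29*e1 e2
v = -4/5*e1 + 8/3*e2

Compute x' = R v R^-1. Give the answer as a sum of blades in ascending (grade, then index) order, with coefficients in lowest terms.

~R = -37 + 29*e1 e2, and R ~R = 2210, so R^-1 = ~R / (2210).
R v = -716/15*e1 - 1828/15*e2
Answer: 39752/16575*e1 + 7812/5525*e2


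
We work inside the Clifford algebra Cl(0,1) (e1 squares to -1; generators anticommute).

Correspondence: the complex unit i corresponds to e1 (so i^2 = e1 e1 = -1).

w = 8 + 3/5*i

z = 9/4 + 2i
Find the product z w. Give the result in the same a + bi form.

In blades: z = 9/4 + 2*e1, w = 8 + 3/5*e1.
Distribute z over w term by term (generator squares from the signature, products reordered to ascending indices): (9/4)*w = 18 + 27/20*e1; (2*e1)*w = -6/5 + 16*e1.
Sum: 84/5 + 347/20*e1; translating back through the correspondence:
Answer: 84/5 + 347/20*i


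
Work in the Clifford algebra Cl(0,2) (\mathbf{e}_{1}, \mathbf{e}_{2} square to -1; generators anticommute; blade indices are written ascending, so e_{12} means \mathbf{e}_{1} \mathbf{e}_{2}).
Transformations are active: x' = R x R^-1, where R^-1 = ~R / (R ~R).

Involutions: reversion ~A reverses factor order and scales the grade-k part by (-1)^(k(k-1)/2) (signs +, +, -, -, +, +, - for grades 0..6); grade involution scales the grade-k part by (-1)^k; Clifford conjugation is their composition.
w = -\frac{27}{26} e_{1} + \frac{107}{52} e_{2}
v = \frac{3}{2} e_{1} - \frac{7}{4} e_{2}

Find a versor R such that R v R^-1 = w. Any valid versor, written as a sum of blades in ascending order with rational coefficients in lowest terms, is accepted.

Key observation: q(v) = q(w) = -\frac{85}{16} (sandwiches preserve the norm), so R = v + w = \frac{6}{13} e_{1} + \frac{4}{13} e_{2} works whenever it is invertible — the component of v along it is kept and (v - w)/2 reverses, sending v to w.
Answer: \frac{6}{13} e_{1} + \frac{4}{13} e_{2}


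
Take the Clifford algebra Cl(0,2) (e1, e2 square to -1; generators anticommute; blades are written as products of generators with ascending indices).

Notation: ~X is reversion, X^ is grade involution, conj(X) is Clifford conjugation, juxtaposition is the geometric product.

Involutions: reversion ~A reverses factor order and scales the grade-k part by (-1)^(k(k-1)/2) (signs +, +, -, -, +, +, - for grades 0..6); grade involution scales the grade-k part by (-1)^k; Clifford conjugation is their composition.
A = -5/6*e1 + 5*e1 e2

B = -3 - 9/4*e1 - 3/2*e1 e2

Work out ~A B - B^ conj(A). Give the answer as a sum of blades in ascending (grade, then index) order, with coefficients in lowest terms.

first term: -75/8 + 5/2*e1 + 10*e2 + 15*e1 e2
second term: -75/8 - 5/2*e1 + 10*e2 + 15*e1 e2
Answer: 5*e1


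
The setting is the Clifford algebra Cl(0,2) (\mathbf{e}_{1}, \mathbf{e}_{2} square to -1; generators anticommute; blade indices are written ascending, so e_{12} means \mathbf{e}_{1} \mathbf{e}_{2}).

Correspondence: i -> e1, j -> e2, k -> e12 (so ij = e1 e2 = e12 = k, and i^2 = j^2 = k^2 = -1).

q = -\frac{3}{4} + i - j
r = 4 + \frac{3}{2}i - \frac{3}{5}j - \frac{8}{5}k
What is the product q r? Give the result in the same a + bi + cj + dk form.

In blades: q = -\frac{3}{4} + e_{1} - e_{2}, r = 4 + \frac{3}{2} e_{1} - \frac{3}{5} e_{2} - \frac{8}{5} e_{12}.
Distribute q over r term by term (generator squares from the signature, products reordered to ascending indices): (-\frac{3}{4})*r = -3 - \frac{9}{8} e_{1} + \frac{9}{20} e_{2} + \frac{6}{5} e_{12}; (e_{1})*r = -\frac{3}{2} + 4 e_{1} + \frac{8}{5} e_{2} - \frac{3}{5} e_{12}; (-e_{2})*r = -\frac{3}{5} + \frac{8}{5} e_{1} - 4 e_{2} + \frac{3}{2} e_{12}.
Sum: -\frac{51}{10} + \frac{179}{40} e_{1} - \frac{39}{20} e_{2} + \frac{21}{10} e_{12}; translating back through the correspondence:
Answer: -\frac{51}{10} + \frac{179}{40}i - \frac{39}{20}j + \frac{21}{10}k


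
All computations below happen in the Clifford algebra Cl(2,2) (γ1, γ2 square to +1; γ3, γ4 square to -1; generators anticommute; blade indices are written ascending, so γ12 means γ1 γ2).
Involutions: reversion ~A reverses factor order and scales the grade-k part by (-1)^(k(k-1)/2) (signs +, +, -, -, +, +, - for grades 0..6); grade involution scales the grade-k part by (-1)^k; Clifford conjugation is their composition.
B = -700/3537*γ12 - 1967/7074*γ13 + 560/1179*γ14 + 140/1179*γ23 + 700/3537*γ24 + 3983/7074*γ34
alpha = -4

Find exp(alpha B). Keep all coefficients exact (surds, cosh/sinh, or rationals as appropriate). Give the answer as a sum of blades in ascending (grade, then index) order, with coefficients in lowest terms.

B^2 term by term: the squares give (-700/3537)^2*(γ12)^2 + (-1967/7074)^2*(γ13)^2 + (560/1179)^2*(γ14)^2 + (140/1179)^2*(γ23)^2 + (700/3537)^2*(γ24)^2 + (3983/7074)^2*(γ34)^2 = 490000/12510369*(-1) + 3869089/50041476*(+1) + 313600/1390041*(+1) + 19600/1390041*(+1) + 490000/12510369*(+1) + 15864289/50041476*(-1) = 0 (each basis 2-blade squares to minus the product of its generators' squares); cross terms between blades sharing an index anticommute and cancel; the commuting (index-disjoint) pairs give grade-4 terms 2*c*c'*(blade product), which cancel blade by blade — γ1234: -2788100/12510369 + 1376900/12510369 + 156800/1390041 = 0 — confirming B is simple. So B^2 = 0.
B^2 = 0, hence only two terms survive: exp(alpha B) = 1 + alpha B (parabolic case).
Answer: 1 + 2800/3537*γ12 + 3934/3537*γ13 - 2240/1179*γ14 - 560/1179*γ23 - 2800/3537*γ24 - 7966/3537*γ34


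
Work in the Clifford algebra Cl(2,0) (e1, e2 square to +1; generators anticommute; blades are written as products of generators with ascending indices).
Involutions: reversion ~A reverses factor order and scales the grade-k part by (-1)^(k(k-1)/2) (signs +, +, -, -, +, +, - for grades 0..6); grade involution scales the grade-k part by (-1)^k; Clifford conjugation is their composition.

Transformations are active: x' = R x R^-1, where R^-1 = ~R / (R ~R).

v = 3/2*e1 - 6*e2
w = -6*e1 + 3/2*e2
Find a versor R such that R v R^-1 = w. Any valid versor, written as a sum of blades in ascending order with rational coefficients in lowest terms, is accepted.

Why this works: both vectors square to 153/4, so q(v) = q(w) and R = v + w = -9/2*e1 - 9/2*e2 carries v to w — its own direction survives, the complement (v - w)/2 flips.
Answer: -9/2*e1 - 9/2*e2


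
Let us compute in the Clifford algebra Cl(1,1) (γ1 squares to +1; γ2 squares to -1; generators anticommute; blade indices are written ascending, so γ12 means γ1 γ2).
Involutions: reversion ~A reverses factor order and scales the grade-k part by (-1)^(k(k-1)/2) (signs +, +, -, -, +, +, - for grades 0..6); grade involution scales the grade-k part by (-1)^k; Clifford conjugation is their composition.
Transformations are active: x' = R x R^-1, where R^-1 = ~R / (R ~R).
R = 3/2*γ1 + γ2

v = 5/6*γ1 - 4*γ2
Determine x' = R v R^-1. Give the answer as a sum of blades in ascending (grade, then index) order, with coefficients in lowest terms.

~R = 3/2*γ1 + γ2, and R ~R = 5/4, so R^-1 = ~R / (5/4).
R v = 21/4 - 41/6*γ12
Answer: 353/30*γ1 + 62/5*γ2


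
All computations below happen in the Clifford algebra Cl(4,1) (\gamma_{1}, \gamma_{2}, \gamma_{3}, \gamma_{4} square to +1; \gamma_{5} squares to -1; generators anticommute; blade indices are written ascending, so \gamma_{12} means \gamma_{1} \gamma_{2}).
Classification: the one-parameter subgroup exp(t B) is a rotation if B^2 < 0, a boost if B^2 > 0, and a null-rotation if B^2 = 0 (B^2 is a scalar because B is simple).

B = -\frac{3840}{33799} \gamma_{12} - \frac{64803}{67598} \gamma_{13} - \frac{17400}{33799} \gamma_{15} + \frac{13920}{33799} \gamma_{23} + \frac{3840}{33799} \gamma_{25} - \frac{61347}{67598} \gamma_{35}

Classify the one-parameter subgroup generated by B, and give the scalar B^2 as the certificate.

B^2 term by term: the squares give (-\frac{3840}{33799})^2*(\gamma_{12})^2 + (-\frac{64803}{67598})^2*(\gamma_{13})^2 + (-\frac{17400}{33799})^2*(\gamma_{15})^2 + (\frac{13920}{33799})^2*(\gamma_{23})^2 + (\frac{3840}{33799})^2*(\gamma_{25})^2 + (-\frac{61347}{67598})^2*(\gamma_{35})^2 = \frac{14745600}{1142372401}*(-1) + \frac{4199428809}{4569489604}*(-1) + \frac{302760000}{1142372401}*(+1) + \frac{193766400}{1142372401}*(-1) + \frac{14745600}{1142372401}*(+1) + \frac{3763454409}{4569489604}*(+1) = 0 (each basis 2-blade squares to minus the product of its generators' squares); cross terms between blades sharing an index anticommute and cancel; the commuting (index-disjoint) pairs give grade-4 terms 2*c*c'*(blade product), which cancel blade by blade — \gamma_{1235}: \frac{235572480}{1142372401} + \frac{248843520}{1142372401} - \frac{484416000}{1142372401} = 0 — confirming B is simple. So B^2 = 0.
Answer: null-rotation, certificate B^2 = 0. The invariant at work: B^2 = 0 is unchanged by conjugation, hence its sign classifies the subgroup whatever basis B is written in.


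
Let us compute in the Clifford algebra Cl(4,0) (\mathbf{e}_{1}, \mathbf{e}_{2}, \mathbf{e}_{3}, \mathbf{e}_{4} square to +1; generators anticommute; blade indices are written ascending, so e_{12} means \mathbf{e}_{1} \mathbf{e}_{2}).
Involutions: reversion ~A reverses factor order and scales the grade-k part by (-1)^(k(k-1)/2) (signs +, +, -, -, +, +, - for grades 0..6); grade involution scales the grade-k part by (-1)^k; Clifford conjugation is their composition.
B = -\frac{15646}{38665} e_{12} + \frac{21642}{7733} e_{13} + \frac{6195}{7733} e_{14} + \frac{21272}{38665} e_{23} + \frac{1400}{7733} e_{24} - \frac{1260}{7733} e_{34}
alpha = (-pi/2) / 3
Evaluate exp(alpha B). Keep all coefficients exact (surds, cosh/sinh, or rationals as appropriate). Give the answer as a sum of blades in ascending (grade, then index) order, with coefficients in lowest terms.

B^2 term by term: the squares give (-\frac{15646}{38665})^2*(e_{12})^2 + (\frac{21642}{7733})^2*(e_{13})^2 + (\frac{6195}{7733})^2*(e_{14})^2 + (\frac{21272}{38665})^2*(e_{23})^2 + (\frac{1400}{7733})^2*(e_{24})^2 + (-\frac{1260}{7733})^2*(e_{34})^2 = \frac{244797316}{1494982225}*(-1) + \frac{468376164}{59799289}*(-1) + \frac{38378025}{59799289}*(-1) + \frac{452497984}{1494982225}*(-1) + \frac{1960000}{59799289}*(-1) + \frac{1587600}{59799289}*(-1) = -9 (each basis 2-blade squares to minus the product of its generators' squares); cross terms between blades sharing an index anticommute and cancel; the commuting (index-disjoint) pairs give grade-4 terms 2*c*c'*(blade product), which cancel blade by blade — e_{1234}: \frac{7885584}{59799289} - \frac{60597600}{59799289} + \frac{52712016}{59799289} = 0 — confirming B is simple. So B^2 = -9.
B^2 = -9 — a negative square means the series sums to a rotation: l = 3, alpha*l = - \frac{\pi}{2}, so exp(alpha B) = cos(- \frac{\pi}{2}) + (sin(- \frac{\pi}{2})/3)*B = 0 + (- \frac{1}{3})*B.
Answer: \frac{15646}{115995} e_{12} - \frac{7214}{7733} e_{13} - \frac{2065}{7733} e_{14} - \frac{21272}{115995} e_{23} - \frac{1400}{23199} e_{24} + \frac{420}{7733} e_{34}


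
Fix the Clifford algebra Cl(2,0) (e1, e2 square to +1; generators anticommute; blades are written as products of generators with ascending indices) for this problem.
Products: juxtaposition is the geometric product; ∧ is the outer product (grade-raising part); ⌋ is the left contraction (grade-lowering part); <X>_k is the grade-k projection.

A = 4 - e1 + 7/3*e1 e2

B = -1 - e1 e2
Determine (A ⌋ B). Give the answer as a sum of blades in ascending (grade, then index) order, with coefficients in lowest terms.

step 1: -5/3 + e2 - 4*e1 e2
Answer: -5/3 + e2 - 4*e1 e2


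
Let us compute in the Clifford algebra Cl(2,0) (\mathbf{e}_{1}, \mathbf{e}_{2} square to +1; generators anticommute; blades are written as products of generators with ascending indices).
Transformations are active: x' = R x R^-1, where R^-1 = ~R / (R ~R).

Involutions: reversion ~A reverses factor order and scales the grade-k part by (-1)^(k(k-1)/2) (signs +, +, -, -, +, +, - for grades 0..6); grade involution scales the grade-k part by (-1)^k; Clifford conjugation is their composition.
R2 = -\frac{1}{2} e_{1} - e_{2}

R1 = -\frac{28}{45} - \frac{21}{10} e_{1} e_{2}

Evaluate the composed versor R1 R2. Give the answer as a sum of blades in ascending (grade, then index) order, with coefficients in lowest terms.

Distribute over the terms of R1 (each basis-blade product reordered to ascending indices, repeated generators contracted through their squares):
(-\frac{28}{45}) R2 = \frac{14}{45} e_{1} + \frac{28}{45} e_{2}
(-\frac{21}{10} e_{1} e_{2}) R2 = \frac{21}{10} e_{1} - \frac{21}{20} e_{2}
Summing the partial products and collecting blades:
Answer: \frac{217}{90} e_{1} - \frac{77}{180} e_{2}


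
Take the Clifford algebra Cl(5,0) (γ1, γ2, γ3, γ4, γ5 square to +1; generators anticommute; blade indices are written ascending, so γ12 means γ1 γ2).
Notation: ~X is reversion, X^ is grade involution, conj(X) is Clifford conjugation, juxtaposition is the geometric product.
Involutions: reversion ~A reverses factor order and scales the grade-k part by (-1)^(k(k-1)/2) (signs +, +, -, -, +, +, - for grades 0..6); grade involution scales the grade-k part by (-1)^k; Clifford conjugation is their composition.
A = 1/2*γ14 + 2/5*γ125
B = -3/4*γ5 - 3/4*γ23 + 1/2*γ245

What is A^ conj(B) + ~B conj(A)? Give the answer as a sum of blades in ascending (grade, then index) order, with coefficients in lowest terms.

first term: -3/10*γ12 - 1/5*γ14 - 1/4*γ125 - 3/10*γ135 + 3/8*γ145 + 3/8*γ1234
second term: -3/10*γ12 + 1/5*γ14 + 1/4*γ125 - 3/10*γ135 + 3/8*γ145 - 3/8*γ1234
Answer: -3/5*γ12 - 3/5*γ135 + 3/4*γ145


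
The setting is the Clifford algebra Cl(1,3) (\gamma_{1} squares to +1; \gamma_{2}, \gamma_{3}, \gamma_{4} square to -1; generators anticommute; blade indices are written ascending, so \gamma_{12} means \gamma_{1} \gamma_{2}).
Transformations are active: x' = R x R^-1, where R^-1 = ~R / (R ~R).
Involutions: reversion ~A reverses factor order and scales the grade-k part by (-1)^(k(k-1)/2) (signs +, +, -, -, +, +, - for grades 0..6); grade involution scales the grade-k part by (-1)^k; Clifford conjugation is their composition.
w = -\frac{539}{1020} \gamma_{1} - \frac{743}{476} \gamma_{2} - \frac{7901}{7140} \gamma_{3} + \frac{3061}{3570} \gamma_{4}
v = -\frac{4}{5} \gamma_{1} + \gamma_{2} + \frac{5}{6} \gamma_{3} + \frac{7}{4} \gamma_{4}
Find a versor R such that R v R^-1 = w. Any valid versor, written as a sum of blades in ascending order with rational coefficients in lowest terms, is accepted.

Why this works: both vectors square to -\frac{14821}{3600}, so q(v) = q(w) and R = v + w = -\frac{271}{204} \gamma_{1} - \frac{267}{476} \gamma_{2} - \frac{1951}{7140} \gamma_{3} + \frac{18617}{7140} \gamma_{4} carries v to w — its own direction survives, the complement (v - w)/2 flips.
Answer: -\frac{271}{204} \gamma_{1} - \frac{267}{476} \gamma_{2} - \frac{1951}{7140} \gamma_{3} + \frac{18617}{7140} \gamma_{4}


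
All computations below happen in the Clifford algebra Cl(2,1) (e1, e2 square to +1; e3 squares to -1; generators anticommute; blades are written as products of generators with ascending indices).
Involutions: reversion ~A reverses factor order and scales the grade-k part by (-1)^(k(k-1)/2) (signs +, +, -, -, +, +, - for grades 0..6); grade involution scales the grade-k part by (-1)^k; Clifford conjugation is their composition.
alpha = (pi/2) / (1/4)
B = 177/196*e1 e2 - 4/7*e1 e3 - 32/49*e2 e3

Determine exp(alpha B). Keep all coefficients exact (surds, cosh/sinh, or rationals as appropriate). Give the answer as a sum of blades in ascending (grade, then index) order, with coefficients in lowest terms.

B^2 term by term: the squares give (177/196)^2*(e1 e2)^2 + (-4/7)^2*(e1 e3)^2 + (-32/49)^2*(e2 e3)^2 = 31329/38416*(-1) + 16/49*(+1) + 1024/2401*(+1) = -1/16 (each basis 2-blade squares to minus the product of its generators' squares); cross terms between blades sharing an index anticommute and cancel. So B^2 = -1/16.
B^2 = -1/16 — a negative square means the series sums to a rotation: l = 1/4, alpha*l = pi/2, so exp(alpha B) = cos(pi/2) + (sin(pi/2)/(1/4))*B = 0 + (4)*B.
Answer: 177/49*e1 e2 - 16/7*e1 e3 - 128/49*e2 e3


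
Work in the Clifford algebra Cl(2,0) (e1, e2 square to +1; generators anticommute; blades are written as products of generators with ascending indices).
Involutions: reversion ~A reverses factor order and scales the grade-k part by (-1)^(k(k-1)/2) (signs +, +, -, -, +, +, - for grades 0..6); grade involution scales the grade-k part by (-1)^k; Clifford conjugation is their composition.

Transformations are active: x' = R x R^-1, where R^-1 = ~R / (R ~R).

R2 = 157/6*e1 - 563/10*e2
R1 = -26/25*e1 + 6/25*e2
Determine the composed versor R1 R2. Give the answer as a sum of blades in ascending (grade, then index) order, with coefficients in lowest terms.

Distribute over the terms of R1 (each basis-blade product reordered to ascending indices, repeated generators contracted through their squares):
(-26/25*e1) R2 = -2041/75 + 7319/125*e1 e2
(6/25*e2) R2 = -1689/125 - 157/25*e1 e2
Summing the partial products and collecting blades:
Answer: -15272/375 + 6534/125*e1 e2


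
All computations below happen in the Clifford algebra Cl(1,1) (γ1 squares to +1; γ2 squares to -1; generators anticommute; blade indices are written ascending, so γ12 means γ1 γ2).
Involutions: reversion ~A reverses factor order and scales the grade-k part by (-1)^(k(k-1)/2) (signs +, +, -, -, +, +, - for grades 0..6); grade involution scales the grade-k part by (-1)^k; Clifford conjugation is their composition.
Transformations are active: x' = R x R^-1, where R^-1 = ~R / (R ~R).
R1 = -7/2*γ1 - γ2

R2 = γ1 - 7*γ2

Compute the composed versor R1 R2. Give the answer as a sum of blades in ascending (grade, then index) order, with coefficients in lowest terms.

Distribute over the terms of R1 (each basis-blade product reordered to ascending indices, repeated generators contracted through their squares):
(-7/2*γ1) R2 = -7/2 + 49/2*γ12
(-γ2) R2 = -7 + γ12
Summing the partial products and collecting blades:
Answer: -21/2 + 51/2*γ12


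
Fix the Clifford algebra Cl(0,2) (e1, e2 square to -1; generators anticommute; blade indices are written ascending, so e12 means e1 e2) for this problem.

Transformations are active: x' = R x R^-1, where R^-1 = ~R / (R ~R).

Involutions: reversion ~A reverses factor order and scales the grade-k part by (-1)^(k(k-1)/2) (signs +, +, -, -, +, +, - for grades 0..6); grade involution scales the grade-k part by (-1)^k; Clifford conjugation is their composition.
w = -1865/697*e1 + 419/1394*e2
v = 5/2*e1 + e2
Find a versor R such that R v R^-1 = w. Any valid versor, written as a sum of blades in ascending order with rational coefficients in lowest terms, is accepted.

A norm check does it: q(v) = q(w) = -29/4, hence R = v + w = -245/1394*e1 + 1813/1394*e2 realises the map — parallel part kept, (v - w)/2 negated, v carried to w.
Answer: -245/1394*e1 + 1813/1394*e2


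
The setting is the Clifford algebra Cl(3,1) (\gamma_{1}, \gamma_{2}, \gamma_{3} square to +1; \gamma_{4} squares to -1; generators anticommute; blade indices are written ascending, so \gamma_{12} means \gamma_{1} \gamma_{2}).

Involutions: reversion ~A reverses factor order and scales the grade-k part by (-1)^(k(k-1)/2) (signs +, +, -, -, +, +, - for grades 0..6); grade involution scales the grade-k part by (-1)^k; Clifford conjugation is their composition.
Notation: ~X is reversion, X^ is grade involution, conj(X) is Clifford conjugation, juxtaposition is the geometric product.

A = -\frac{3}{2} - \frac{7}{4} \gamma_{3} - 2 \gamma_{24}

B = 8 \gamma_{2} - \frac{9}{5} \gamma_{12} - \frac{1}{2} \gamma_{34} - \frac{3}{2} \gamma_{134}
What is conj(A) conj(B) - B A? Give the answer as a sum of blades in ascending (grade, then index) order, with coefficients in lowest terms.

first term: 12 \gamma_{2} + \frac{135}{8} \gamma_{4} - \frac{27}{10} \gamma_{12} - \frac{39}{40} \gamma_{14} + 15 \gamma_{23} - \frac{3}{4} \gamma_{34} + \frac{3}{20} \gamma_{123} + \frac{9}{4} \gamma_{134}
second term: -12 \gamma_{2} - \frac{135}{8} \gamma_{4} + \frac{27}{10} \gamma_{12} + \frac{39}{40} \gamma_{14} - 15 \gamma_{23} + \frac{3}{4} \gamma_{34} + \frac{3}{20} \gamma_{123} + \frac{9}{4} \gamma_{134}
Answer: 24 \gamma_{2} + \frac{135}{4} \gamma_{4} - \frac{27}{5} \gamma_{12} - \frac{39}{20} \gamma_{14} + 30 \gamma_{23} - \frac{3}{2} \gamma_{34}


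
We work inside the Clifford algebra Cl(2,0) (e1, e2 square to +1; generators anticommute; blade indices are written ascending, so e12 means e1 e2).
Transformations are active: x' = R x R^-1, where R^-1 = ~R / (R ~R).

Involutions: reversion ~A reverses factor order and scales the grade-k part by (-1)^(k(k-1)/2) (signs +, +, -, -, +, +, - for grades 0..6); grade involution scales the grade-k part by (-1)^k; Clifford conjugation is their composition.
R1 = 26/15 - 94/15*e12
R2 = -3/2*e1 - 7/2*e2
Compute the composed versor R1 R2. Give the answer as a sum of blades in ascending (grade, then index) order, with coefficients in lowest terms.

Distribute over the terms of R1 (each basis-blade product reordered to ascending indices, repeated generators contracted through their squares):
(26/15) R2 = -13/5*e1 - 91/15*e2
(-94/15*e12) R2 = 329/15*e1 - 47/5*e2
Summing the partial products and collecting blades:
Answer: 58/3*e1 - 232/15*e2


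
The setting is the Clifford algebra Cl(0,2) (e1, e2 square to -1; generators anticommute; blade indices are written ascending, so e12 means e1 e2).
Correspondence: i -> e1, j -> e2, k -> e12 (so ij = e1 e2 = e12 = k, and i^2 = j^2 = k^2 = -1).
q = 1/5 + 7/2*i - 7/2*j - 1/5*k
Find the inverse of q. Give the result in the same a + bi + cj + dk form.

In blades: q = 1/5 + 7/2*e1 - 7/2*e2 - 1/5*e12.
With qbar = 1/5 - 7/2*e1 + 7/2*e2 + 1/5*e12 (scalar fixed, mapped units negated), q qbar = 1229/50 (the sum of squared coefficients), so q^-1 = qbar / (1229/50) = 10/1229 - 175/1229*e1 + 175/1229*e2 + 10/1229*e12; translating back:
Answer: 10/1229 - 175/1229*i + 175/1229*j + 10/1229*k


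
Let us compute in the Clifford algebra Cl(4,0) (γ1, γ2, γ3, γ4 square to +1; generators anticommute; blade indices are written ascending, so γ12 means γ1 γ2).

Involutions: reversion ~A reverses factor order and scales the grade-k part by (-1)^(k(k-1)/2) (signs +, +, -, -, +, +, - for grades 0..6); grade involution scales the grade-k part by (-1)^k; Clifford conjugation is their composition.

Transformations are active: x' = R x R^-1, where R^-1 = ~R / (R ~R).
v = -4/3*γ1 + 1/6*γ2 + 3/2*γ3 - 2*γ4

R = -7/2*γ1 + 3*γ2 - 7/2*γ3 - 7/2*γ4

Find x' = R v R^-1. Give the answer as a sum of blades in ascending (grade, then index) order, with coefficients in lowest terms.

~R = -7/2*γ1 + 3*γ2 - 7/2*γ3 - 7/2*γ4, and R ~R = 183/4, so R^-1 = ~R / (183/4).
R v = 83/12 + 41/12*γ12 - 119/12*γ13 + 7/3*γ14 + 61/12*γ23 - 65/12*γ24 + 49/4*γ34
Answer: 151/549*γ1 + 271/366*γ2 - 2809/1098*γ3 + 517/549*γ4


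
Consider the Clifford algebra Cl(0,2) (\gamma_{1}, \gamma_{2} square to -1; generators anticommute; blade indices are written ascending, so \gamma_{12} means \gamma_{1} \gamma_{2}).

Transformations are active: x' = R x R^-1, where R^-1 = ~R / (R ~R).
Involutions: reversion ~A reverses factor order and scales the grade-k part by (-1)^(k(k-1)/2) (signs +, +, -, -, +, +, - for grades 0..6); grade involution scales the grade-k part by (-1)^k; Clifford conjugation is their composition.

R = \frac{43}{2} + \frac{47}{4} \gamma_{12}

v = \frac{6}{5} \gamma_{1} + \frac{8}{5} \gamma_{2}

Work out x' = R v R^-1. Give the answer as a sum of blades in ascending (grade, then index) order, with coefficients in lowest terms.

~R = \frac{43}{2} - \frac{47}{4} \gamma_{12}, and R ~R = \frac{9605}{16}, so R^-1 = ~R / (\frac{9605}{16}).
R v = 7 \gamma_{1} + \frac{97}{2} \gamma_{2}
Answer: -\frac{1342}{1921} \gamma_{1} + \frac{3600}{1921} \gamma_{2}


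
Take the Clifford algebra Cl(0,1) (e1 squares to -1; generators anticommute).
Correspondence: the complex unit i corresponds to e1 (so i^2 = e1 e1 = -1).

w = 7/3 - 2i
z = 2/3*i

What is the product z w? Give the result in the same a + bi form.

In blades: z = 2/3*e1, w = 7/3 - 2*e1.
Distribute z over w term by term (generator squares from the signature, products reordered to ascending indices): (2/3*e1)*w = 4/3 + 14/9*e1.
Sum: 4/3 + 14/9*e1; translating back through the correspondence:
Answer: 4/3 + 14/9*i


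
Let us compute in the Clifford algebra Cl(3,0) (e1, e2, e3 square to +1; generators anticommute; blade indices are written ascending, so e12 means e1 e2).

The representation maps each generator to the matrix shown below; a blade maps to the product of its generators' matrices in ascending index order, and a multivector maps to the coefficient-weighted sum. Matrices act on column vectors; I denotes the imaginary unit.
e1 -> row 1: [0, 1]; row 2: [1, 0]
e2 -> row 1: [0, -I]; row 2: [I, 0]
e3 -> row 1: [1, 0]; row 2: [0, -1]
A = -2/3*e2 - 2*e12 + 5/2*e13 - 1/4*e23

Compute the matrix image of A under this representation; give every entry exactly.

Bivector images (products of the table entries): rho(e12) = rho(e1)rho(e2) = row 1: [I, 0]; row 2: [0, -I]; rho(e13) = rho(e1)rho(e3) = row 1: [0, -1]; row 2: [1, 0]; rho(e23) = rho(e2)rho(e3) = row 1: [0, I]; row 2: [I, 0].
M = (-2/3)*rho(e2) + (-2)*rho(e12) + (5/2)*rho(e13) + (-1/4)*rho(e23), summed entrywise:
Answer: row 1: [-2*I, -5/2 + 5*I/12]; row 2: [5/2 - 11*I/12, 2*I]


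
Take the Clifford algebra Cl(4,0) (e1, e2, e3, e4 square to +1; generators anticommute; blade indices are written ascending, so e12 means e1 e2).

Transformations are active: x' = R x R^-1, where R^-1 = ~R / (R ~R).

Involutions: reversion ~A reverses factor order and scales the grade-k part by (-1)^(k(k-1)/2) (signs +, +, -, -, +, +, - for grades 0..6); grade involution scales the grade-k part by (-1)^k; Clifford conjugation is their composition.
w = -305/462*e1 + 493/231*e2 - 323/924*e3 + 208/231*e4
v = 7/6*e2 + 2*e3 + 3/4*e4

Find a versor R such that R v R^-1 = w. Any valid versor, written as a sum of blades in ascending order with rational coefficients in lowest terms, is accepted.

Key observation: q(v) = q(w) = 853/144 (sandwiches preserve the norm), so R = v + w = -305/462*e1 + 1525/462*e2 + 1525/924*e3 + 1525/924*e4 works whenever it is invertible — the component of v along it is kept and (v - w)/2 reverses, sending v to w.
Answer: -305/462*e1 + 1525/462*e2 + 1525/924*e3 + 1525/924*e4


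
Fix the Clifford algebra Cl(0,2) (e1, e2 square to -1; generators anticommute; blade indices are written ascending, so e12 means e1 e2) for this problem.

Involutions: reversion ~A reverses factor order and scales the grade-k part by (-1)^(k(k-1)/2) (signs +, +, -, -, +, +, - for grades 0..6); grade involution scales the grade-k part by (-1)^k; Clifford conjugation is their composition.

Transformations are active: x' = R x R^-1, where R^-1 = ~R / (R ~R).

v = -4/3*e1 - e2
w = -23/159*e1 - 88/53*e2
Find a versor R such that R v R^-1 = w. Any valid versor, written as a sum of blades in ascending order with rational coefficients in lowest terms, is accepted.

Equal squares first: v^2 = w^2 = -25/9. Then v + w = -235/159*e1 - 141/53*e2 is a versor taking v to w, provided it is invertible.
Answer: -235/159*e1 - 141/53*e2


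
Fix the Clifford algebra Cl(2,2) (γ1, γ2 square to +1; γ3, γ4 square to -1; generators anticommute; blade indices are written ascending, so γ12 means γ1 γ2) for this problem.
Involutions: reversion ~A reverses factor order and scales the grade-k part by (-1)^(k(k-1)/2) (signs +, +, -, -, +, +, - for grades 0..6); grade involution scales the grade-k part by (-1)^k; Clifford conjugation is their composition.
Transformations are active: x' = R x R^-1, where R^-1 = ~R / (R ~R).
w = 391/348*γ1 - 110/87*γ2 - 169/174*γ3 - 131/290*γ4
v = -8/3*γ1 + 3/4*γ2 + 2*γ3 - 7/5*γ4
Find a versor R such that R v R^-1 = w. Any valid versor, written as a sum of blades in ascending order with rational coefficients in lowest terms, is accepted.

Since q(v) = q(w) = 6169/3600, the sum R = v + w = -179/116*γ1 - 179/348*γ2 + 179/174*γ3 - 537/290*γ4 does the job whenever invertible.
Answer: -179/116*γ1 - 179/348*γ2 + 179/174*γ3 - 537/290*γ4


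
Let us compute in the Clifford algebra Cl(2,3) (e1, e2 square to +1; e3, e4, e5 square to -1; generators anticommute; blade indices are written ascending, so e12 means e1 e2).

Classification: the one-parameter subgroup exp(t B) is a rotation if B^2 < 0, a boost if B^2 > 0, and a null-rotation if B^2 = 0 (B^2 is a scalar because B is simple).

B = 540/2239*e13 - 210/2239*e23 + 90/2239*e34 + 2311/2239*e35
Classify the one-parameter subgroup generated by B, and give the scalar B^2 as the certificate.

B^2 term by term: the squares give (540/2239)^2*(e13)^2 + (-210/2239)^2*(e23)^2 + (90/2239)^2*(e34)^2 + (2311/2239)^2*(e35)^2 = 291600/5013121*(+1) + 44100/5013121*(+1) + 8100/5013121*(-1) + 5340721/5013121*(-1) = -1 (each basis 2-blade squares to minus the product of its generators' squares); cross terms between blades sharing an index anticommute and cancel. So B^2 = -1.
Answer: rotation, certificate B^2 = -1. Key observation: B^2 = -1 is a conjugation invariant, so its sign decides the class regardless of the surface form of B.


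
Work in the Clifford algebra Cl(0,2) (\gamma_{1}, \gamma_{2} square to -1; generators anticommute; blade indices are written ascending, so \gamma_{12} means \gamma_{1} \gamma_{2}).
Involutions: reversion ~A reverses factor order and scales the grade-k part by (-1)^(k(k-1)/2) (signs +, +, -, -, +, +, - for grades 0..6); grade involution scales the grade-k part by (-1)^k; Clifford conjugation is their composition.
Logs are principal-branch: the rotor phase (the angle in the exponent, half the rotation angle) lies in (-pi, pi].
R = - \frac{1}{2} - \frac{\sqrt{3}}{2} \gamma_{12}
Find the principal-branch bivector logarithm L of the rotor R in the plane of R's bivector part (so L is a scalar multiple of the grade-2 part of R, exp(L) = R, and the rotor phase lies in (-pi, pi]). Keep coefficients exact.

The scalar part of R is - \frac{1}{2}, and that scalar determines the rotor phase on the principal branch; recovering the unit plane as bivector-part over sine of the phase gives L = phase * plane.
Concretely: cos(phase) = - \frac{1}{2} gives phase = ±\frac{2 \pi}{3}, and since phase/sin(phase) is even the sign is immaterial: L = (phase/sin(phase)) * <R>_2 = (\frac{4 \sqrt{3} \pi}{9}) * <R>_2.
Answer: - \frac{2 \pi}{3} \gamma_{12}


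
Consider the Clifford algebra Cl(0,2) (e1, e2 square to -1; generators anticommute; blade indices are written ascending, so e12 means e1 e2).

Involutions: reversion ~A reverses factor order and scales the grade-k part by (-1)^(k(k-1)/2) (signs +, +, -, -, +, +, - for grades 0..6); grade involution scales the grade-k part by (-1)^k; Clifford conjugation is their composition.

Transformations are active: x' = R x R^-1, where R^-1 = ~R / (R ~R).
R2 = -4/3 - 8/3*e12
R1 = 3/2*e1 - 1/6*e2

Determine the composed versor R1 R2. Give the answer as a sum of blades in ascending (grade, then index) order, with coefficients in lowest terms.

Distribute over the terms of R1 (each basis-blade product reordered to ascending indices, repeated generators contracted through their squares):
(3/2*e1) R2 = -2*e1 + 4*e2
(-1/6*e2) R2 = 4/9*e1 + 2/9*e2
Summing the partial products and collecting blades:
Answer: -14/9*e1 + 38/9*e2
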